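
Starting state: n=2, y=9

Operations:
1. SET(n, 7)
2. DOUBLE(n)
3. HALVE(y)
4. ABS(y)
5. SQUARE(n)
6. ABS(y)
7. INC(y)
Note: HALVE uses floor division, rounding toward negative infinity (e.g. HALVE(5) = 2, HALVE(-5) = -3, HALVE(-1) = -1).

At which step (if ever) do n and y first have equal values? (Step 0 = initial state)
Never

n and y never become equal during execution.

Comparing values at each step:
Initial: n=2, y=9
After step 1: n=7, y=9
After step 2: n=14, y=9
After step 3: n=14, y=4
After step 4: n=14, y=4
After step 5: n=196, y=4
After step 6: n=196, y=4
After step 7: n=196, y=5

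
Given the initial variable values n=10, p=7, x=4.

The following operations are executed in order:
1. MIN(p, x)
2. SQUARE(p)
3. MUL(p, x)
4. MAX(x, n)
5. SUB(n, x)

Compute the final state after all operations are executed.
{n: 0, p: 64, x: 10}

Step-by-step execution:
Initial: n=10, p=7, x=4
After step 1 (MIN(p, x)): n=10, p=4, x=4
After step 2 (SQUARE(p)): n=10, p=16, x=4
After step 3 (MUL(p, x)): n=10, p=64, x=4
After step 4 (MAX(x, n)): n=10, p=64, x=10
After step 5 (SUB(n, x)): n=0, p=64, x=10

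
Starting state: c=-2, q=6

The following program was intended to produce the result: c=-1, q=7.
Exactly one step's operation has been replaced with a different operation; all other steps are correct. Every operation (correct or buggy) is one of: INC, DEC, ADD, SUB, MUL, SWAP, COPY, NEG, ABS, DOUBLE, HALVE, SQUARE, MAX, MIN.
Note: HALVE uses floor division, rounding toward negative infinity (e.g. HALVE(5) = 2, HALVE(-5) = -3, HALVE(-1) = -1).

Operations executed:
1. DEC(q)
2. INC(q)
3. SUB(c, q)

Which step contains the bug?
Step 1

Trace with buggy code:
Initial: c=-2, q=6
After step 1: c=-2, q=5
After step 2: c=-2, q=6
After step 3: c=-8, q=6
Actual final c=-8, q=6 ≠ expected c=-1, q=7.
Step 1 is the only position where a single-operation replacement can produce the expected result.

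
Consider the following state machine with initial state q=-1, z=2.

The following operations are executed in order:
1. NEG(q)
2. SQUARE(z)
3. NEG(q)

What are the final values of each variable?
{q: -1, z: 4}

Step-by-step execution:
Initial: q=-1, z=2
After step 1 (NEG(q)): q=1, z=2
After step 2 (SQUARE(z)): q=1, z=4
After step 3 (NEG(q)): q=-1, z=4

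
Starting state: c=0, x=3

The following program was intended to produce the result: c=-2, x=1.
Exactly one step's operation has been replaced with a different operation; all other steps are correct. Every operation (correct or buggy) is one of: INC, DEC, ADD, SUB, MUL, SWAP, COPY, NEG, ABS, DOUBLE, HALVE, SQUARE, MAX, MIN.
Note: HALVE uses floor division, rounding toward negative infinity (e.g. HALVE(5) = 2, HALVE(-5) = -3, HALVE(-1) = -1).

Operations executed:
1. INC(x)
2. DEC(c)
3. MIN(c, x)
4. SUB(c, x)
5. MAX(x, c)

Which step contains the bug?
Step 1

Trace with buggy code:
Initial: c=0, x=3
After step 1: c=0, x=4
After step 2: c=-1, x=4
After step 3: c=-1, x=4
After step 4: c=-5, x=4
After step 5: c=-5, x=4
Actual final c=-5, x=4 ≠ expected c=-2, x=1.
Step 1 is the only position where a single-operation replacement can produce the expected result.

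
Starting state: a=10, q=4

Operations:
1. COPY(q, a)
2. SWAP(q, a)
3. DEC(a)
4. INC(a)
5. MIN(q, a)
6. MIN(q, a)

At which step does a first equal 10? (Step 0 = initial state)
Step 0

Tracing a:
Initial: a = 10 ← first occurrence
After step 1: a = 10
After step 2: a = 10
After step 3: a = 9
After step 4: a = 10
After step 5: a = 10
After step 6: a = 10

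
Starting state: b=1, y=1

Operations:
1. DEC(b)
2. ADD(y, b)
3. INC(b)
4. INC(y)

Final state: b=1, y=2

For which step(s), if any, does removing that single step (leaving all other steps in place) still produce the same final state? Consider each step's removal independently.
Step(s) 2

Testing removal of each single step:
Without step 1: final = b=2, y=3 (different)
Without step 2: final = b=1, y=2 (same)
Without step 3: final = b=0, y=2 (different)
Without step 4: final = b=1, y=1 (different)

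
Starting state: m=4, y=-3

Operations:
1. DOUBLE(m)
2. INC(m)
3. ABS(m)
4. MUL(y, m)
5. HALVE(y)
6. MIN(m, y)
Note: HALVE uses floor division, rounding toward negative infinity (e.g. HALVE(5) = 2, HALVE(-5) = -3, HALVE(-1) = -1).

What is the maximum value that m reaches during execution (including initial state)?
9

Values of m at each step:
Initial: m = 4
After step 1: m = 8
After step 2: m = 9 ← maximum
After step 3: m = 9
After step 4: m = 9
After step 5: m = 9
After step 6: m = -14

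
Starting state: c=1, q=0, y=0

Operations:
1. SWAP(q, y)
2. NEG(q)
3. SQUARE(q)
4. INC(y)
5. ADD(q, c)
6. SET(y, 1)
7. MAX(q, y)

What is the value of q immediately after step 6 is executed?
q = 1

Tracing q through execution:
Initial: q = 0
After step 1 (SWAP(q, y)): q = 0
After step 2 (NEG(q)): q = 0
After step 3 (SQUARE(q)): q = 0
After step 4 (INC(y)): q = 0
After step 5 (ADD(q, c)): q = 1
After step 6 (SET(y, 1)): q = 1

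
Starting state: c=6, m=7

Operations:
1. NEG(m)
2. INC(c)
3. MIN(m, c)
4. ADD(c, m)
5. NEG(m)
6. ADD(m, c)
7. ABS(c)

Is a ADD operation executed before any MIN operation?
No

First ADD: step 4
First MIN: step 3
Since 4 > 3, MIN comes first.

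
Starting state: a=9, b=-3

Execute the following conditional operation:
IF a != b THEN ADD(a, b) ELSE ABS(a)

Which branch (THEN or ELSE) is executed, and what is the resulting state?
Branch: THEN, Final state: a=6, b=-3

Evaluating condition: a != b
a = 9, b = -3
Condition is True, so THEN branch executes
After ADD(a, b): a=6, b=-3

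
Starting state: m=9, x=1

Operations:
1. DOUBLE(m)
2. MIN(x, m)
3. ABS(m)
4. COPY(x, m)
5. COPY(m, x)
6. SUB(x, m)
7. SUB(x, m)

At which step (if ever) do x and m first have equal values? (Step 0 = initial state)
Step 4

x and m first become equal after step 4.

Comparing values at each step:
Initial: x=1, m=9
After step 1: x=1, m=18
After step 2: x=1, m=18
After step 3: x=1, m=18
After step 4: x=18, m=18 ← equal!
After step 5: x=18, m=18 ← equal!
After step 6: x=0, m=18
After step 7: x=-18, m=18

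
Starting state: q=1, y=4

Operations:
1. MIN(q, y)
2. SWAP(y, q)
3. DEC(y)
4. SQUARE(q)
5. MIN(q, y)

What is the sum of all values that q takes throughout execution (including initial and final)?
26

Values of q at each step:
Initial: q = 1
After step 1: q = 1
After step 2: q = 4
After step 3: q = 4
After step 4: q = 16
After step 5: q = 0
Sum = 1 + 1 + 4 + 4 + 16 + 0 = 26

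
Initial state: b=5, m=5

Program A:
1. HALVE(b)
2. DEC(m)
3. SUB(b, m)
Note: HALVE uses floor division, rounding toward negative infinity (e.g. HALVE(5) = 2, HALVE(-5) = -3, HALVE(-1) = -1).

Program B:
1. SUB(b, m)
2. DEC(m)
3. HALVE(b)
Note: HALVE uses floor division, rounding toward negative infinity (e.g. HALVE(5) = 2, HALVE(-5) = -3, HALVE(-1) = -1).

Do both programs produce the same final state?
No

Program A final state: b=-2, m=4
Program B final state: b=0, m=4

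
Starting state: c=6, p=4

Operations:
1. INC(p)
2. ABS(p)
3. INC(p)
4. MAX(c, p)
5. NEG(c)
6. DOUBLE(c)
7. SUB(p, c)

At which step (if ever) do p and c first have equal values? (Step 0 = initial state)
Step 3

p and c first become equal after step 3.

Comparing values at each step:
Initial: p=4, c=6
After step 1: p=5, c=6
After step 2: p=5, c=6
After step 3: p=6, c=6 ← equal!
After step 4: p=6, c=6 ← equal!
After step 5: p=6, c=-6
After step 6: p=6, c=-12
After step 7: p=18, c=-12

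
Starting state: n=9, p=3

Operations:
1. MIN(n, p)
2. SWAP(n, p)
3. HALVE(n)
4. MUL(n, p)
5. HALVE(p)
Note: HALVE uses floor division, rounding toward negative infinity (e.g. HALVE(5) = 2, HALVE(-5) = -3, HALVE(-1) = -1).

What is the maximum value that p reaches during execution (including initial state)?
3

Values of p at each step:
Initial: p = 3 ← maximum
After step 1: p = 3
After step 2: p = 3
After step 3: p = 3
After step 4: p = 3
After step 5: p = 1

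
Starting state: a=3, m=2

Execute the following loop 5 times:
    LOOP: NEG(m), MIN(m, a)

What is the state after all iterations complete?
a=3, m=-2

Iteration trace:
Start: a=3, m=2
After iteration 1: a=3, m=-2
After iteration 2: a=3, m=2
After iteration 3: a=3, m=-2
After iteration 4: a=3, m=2
After iteration 5: a=3, m=-2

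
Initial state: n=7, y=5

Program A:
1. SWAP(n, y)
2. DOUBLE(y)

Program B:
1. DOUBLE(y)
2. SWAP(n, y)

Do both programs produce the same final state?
No

Program A final state: n=5, y=14
Program B final state: n=10, y=7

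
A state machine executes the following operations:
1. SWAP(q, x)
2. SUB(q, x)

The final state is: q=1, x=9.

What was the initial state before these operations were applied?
q=9, x=10

Working backwards:
Final state: q=1, x=9
Before step 2 (SUB(q, x)): q=10, x=9
Before step 1 (SWAP(q, x)): q=9, x=10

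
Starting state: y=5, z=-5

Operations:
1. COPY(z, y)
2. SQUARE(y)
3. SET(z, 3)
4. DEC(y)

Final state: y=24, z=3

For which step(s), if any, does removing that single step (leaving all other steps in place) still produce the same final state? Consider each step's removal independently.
Step(s) 1

Testing removal of each single step:
Without step 1: final = y=24, z=3 (same)
Without step 2: final = y=4, z=3 (different)
Without step 3: final = y=24, z=5 (different)
Without step 4: final = y=25, z=3 (different)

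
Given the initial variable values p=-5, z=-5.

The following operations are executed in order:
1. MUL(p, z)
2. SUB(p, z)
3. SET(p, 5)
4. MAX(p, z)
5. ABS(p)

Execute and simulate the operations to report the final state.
{p: 5, z: -5}

Step-by-step execution:
Initial: p=-5, z=-5
After step 1 (MUL(p, z)): p=25, z=-5
After step 2 (SUB(p, z)): p=30, z=-5
After step 3 (SET(p, 5)): p=5, z=-5
After step 4 (MAX(p, z)): p=5, z=-5
After step 5 (ABS(p)): p=5, z=-5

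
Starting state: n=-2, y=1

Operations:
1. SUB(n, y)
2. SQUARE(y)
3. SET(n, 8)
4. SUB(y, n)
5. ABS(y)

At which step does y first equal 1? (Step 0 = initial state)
Step 0

Tracing y:
Initial: y = 1 ← first occurrence
After step 1: y = 1
After step 2: y = 1
After step 3: y = 1
After step 4: y = -7
After step 5: y = 7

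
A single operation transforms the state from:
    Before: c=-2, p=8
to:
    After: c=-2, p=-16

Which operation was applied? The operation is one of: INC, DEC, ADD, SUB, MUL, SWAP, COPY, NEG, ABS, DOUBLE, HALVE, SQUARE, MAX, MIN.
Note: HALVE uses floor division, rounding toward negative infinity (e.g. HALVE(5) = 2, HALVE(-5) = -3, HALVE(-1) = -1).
MUL(p, c)

Analyzing the change:
Before: c=-2, p=8
After: c=-2, p=-16
Variable p changed from 8 to -16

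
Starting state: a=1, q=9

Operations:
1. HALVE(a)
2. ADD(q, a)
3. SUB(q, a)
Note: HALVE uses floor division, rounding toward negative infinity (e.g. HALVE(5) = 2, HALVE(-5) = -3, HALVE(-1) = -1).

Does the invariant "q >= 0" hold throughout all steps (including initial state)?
Yes

The invariant holds at every step.

State at each step:
Initial: a=1, q=9
After step 1: a=0, q=9
After step 2: a=0, q=9
After step 3: a=0, q=9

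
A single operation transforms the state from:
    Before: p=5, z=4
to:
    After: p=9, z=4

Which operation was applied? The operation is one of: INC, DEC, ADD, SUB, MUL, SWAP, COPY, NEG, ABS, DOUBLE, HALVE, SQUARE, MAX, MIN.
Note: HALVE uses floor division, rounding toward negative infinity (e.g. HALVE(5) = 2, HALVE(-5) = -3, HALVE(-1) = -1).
ADD(p, z)

Analyzing the change:
Before: p=5, z=4
After: p=9, z=4
Variable p changed from 5 to 9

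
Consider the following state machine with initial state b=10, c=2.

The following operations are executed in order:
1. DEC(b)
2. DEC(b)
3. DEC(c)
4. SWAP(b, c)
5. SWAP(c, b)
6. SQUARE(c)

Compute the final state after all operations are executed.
{b: 8, c: 1}

Step-by-step execution:
Initial: b=10, c=2
After step 1 (DEC(b)): b=9, c=2
After step 2 (DEC(b)): b=8, c=2
After step 3 (DEC(c)): b=8, c=1
After step 4 (SWAP(b, c)): b=1, c=8
After step 5 (SWAP(c, b)): b=8, c=1
After step 6 (SQUARE(c)): b=8, c=1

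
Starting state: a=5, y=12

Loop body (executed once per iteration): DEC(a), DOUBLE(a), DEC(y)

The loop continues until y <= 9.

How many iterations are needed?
3

Tracing iterations:
Initial: a=5, y=12
After iteration 1: a=8, y=11
After iteration 2: a=14, y=10
After iteration 3: a=26, y=9
y <= 9 now holds, so the loop exits after 3 iterations.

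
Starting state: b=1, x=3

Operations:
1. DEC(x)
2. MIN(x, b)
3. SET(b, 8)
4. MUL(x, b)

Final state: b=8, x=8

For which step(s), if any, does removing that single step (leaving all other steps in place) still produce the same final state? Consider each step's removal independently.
Step(s) 1

Testing removal of each single step:
Without step 1: final = b=8, x=8 (same)
Without step 2: final = b=8, x=16 (different)
Without step 3: final = b=1, x=1 (different)
Without step 4: final = b=8, x=1 (different)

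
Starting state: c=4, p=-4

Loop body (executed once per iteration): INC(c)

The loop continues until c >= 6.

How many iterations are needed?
2

Tracing iterations:
Initial: c=4, p=-4
After iteration 1: c=5, p=-4
After iteration 2: c=6, p=-4
c >= 6 now holds, so the loop exits after 2 iterations.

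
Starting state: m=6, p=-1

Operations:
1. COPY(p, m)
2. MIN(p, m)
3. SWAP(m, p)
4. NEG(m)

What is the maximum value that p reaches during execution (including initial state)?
6

Values of p at each step:
Initial: p = -1
After step 1: p = 6 ← maximum
After step 2: p = 6
After step 3: p = 6
After step 4: p = 6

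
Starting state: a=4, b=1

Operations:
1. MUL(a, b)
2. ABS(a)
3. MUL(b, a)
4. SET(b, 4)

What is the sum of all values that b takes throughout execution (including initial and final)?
11

Values of b at each step:
Initial: b = 1
After step 1: b = 1
After step 2: b = 1
After step 3: b = 4
After step 4: b = 4
Sum = 1 + 1 + 1 + 4 + 4 = 11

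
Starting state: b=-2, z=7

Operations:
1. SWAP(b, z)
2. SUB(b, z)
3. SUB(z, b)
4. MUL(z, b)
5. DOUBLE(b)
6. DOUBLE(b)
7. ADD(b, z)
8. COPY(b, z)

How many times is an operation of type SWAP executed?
1

Counting SWAP operations:
Step 1: SWAP(b, z) ← SWAP
Total: 1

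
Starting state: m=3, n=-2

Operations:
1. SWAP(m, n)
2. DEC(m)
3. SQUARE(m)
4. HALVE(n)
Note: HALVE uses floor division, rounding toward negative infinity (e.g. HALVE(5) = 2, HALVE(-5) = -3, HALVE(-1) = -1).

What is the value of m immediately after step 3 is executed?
m = 9

Tracing m through execution:
Initial: m = 3
After step 1 (SWAP(m, n)): m = -2
After step 2 (DEC(m)): m = -3
After step 3 (SQUARE(m)): m = 9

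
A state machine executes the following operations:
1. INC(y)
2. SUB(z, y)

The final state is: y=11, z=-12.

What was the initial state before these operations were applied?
y=10, z=-1

Working backwards:
Final state: y=11, z=-12
Before step 2 (SUB(z, y)): y=11, z=-1
Before step 1 (INC(y)): y=10, z=-1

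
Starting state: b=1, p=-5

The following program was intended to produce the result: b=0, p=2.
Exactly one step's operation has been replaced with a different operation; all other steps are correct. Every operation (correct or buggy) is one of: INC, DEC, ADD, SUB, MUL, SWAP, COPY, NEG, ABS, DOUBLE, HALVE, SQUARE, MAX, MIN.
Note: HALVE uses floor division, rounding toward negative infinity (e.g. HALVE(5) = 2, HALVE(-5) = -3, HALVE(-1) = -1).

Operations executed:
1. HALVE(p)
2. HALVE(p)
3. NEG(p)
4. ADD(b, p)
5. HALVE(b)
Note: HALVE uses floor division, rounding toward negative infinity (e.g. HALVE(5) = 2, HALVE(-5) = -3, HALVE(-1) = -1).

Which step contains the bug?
Step 4

Trace with buggy code:
Initial: b=1, p=-5
After step 1: b=1, p=-3
After step 2: b=1, p=-2
After step 3: b=1, p=2
After step 4: b=3, p=2
After step 5: b=1, p=2
Actual final b=1, p=2 ≠ expected b=0, p=2.
Step 4 is the only position where a single-operation replacement can produce the expected result.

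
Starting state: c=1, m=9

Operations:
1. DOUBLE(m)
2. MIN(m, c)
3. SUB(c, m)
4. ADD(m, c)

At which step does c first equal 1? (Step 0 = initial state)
Step 0

Tracing c:
Initial: c = 1 ← first occurrence
After step 1: c = 1
After step 2: c = 1
After step 3: c = 0
After step 4: c = 0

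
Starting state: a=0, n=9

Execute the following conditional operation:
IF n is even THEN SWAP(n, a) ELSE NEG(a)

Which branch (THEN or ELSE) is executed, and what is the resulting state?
Branch: ELSE, Final state: a=0, n=9

Evaluating condition: n is even
Condition is False, so ELSE branch executes
After NEG(a): a=0, n=9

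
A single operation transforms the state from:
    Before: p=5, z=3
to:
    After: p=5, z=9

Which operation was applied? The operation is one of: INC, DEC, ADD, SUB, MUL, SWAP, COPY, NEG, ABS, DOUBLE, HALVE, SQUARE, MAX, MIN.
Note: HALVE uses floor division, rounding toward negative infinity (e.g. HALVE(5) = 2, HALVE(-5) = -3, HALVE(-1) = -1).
SQUARE(z)

Analyzing the change:
Before: p=5, z=3
After: p=5, z=9
Variable z changed from 3 to 9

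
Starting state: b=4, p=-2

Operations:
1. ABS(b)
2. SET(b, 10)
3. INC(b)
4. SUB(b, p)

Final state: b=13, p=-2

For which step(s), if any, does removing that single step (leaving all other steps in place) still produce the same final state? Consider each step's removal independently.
Step(s) 1

Testing removal of each single step:
Without step 1: final = b=13, p=-2 (same)
Without step 2: final = b=7, p=-2 (different)
Without step 3: final = b=12, p=-2 (different)
Without step 4: final = b=11, p=-2 (different)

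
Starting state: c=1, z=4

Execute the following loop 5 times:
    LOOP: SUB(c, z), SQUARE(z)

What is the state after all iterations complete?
c=-4295033107, z=18446744073709551616

Iteration trace:
Start: c=1, z=4
After iteration 1: c=-3, z=16
After iteration 2: c=-19, z=256
After iteration 3: c=-275, z=65536
After iteration 4: c=-65811, z=4294967296
After iteration 5: c=-4295033107, z=18446744073709551616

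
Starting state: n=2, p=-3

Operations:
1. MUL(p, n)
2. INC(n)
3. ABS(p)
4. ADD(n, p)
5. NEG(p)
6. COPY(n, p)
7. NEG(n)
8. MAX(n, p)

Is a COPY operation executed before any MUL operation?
No

First COPY: step 6
First MUL: step 1
Since 6 > 1, MUL comes first.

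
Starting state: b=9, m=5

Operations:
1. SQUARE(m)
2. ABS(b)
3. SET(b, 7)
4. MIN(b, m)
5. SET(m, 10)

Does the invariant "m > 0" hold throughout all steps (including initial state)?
Yes

The invariant holds at every step.

State at each step:
Initial: b=9, m=5
After step 1: b=9, m=25
After step 2: b=9, m=25
After step 3: b=7, m=25
After step 4: b=7, m=25
After step 5: b=7, m=10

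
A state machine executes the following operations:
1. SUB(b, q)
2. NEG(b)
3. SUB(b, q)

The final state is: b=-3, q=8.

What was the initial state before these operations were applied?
b=3, q=8

Working backwards:
Final state: b=-3, q=8
Before step 3 (SUB(b, q)): b=5, q=8
Before step 2 (NEG(b)): b=-5, q=8
Before step 1 (SUB(b, q)): b=3, q=8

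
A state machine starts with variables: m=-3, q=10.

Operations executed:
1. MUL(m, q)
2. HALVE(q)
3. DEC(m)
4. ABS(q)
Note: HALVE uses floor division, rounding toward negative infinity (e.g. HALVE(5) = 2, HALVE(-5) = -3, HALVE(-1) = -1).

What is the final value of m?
m = -31

Tracing execution:
Step 1: MUL(m, q) → m = -30
Step 2: HALVE(q) → m = -30
Step 3: DEC(m) → m = -31
Step 4: ABS(q) → m = -31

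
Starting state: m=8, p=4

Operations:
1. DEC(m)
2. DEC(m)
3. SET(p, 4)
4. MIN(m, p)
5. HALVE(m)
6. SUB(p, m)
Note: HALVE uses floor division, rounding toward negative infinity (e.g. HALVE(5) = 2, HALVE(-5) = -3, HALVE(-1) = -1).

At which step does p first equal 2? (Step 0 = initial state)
Step 6

Tracing p:
Initial: p = 4
After step 1: p = 4
After step 2: p = 4
After step 3: p = 4
After step 4: p = 4
After step 5: p = 4
After step 6: p = 2 ← first occurrence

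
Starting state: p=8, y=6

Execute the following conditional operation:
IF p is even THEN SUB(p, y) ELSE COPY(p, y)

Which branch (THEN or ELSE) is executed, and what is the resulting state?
Branch: THEN, Final state: p=2, y=6

Evaluating condition: p is even
Condition is True, so THEN branch executes
After SUB(p, y): p=2, y=6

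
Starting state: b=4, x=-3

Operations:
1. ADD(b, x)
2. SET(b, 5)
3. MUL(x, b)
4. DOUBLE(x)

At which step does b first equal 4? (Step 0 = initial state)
Step 0

Tracing b:
Initial: b = 4 ← first occurrence
After step 1: b = 1
After step 2: b = 5
After step 3: b = 5
After step 4: b = 5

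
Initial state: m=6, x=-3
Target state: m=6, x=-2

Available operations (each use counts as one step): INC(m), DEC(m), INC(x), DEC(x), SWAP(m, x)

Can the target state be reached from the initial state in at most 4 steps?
Yes

Path (1 step): INC(x)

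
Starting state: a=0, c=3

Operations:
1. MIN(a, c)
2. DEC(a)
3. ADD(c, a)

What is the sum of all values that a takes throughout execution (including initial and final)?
-2

Values of a at each step:
Initial: a = 0
After step 1: a = 0
After step 2: a = -1
After step 3: a = -1
Sum = 0 + 0 + -1 + -1 = -2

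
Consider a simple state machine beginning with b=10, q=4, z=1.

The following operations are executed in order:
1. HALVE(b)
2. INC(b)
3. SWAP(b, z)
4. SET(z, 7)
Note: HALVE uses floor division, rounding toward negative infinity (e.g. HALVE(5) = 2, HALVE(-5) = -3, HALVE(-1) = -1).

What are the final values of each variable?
{b: 1, q: 4, z: 7}

Step-by-step execution:
Initial: b=10, q=4, z=1
After step 1 (HALVE(b)): b=5, q=4, z=1
After step 2 (INC(b)): b=6, q=4, z=1
After step 3 (SWAP(b, z)): b=1, q=4, z=6
After step 4 (SET(z, 7)): b=1, q=4, z=7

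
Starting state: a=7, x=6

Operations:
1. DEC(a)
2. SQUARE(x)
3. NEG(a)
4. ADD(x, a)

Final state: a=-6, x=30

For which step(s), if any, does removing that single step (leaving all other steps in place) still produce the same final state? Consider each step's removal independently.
None - removing any single step changes the final result

Testing removal of each single step:
Without step 1: final = a=-7, x=29 (different)
Without step 2: final = a=-6, x=0 (different)
Without step 3: final = a=6, x=42 (different)
Without step 4: final = a=-6, x=36 (different)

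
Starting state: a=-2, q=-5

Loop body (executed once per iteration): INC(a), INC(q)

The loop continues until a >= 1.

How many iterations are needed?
3

Tracing iterations:
Initial: a=-2, q=-5
After iteration 1: a=-1, q=-4
After iteration 2: a=0, q=-3
After iteration 3: a=1, q=-2
a >= 1 now holds, so the loop exits after 3 iterations.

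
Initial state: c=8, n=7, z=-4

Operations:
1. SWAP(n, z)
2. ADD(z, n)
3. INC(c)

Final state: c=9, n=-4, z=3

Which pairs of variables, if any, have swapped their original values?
None

Comparing initial and final values:
z: -4 → 3
n: 7 → -4
c: 8 → 9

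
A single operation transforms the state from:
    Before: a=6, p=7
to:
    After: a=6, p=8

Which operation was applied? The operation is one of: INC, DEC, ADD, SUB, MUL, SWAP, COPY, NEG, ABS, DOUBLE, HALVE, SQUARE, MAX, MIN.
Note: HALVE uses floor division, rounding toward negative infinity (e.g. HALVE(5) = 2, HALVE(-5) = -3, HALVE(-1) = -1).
INC(p)

Analyzing the change:
Before: a=6, p=7
After: a=6, p=8
Variable p changed from 7 to 8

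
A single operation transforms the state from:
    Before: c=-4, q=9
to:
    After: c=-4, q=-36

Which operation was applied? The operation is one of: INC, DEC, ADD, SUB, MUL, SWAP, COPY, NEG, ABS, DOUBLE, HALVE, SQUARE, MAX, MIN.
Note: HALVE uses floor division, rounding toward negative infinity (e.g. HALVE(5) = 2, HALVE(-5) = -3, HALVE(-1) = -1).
MUL(q, c)

Analyzing the change:
Before: c=-4, q=9
After: c=-4, q=-36
Variable q changed from 9 to -36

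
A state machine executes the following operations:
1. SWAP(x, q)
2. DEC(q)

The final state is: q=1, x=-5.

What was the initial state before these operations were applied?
q=-5, x=2

Working backwards:
Final state: q=1, x=-5
Before step 2 (DEC(q)): q=2, x=-5
Before step 1 (SWAP(x, q)): q=-5, x=2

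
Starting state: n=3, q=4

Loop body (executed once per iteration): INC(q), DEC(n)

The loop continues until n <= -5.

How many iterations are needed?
8

Tracing iterations:
Initial: n=3, q=4
After iteration 1: n=2, q=5
After iteration 2: n=1, q=6
After iteration 3: n=0, q=7
After iteration 4: n=-1, q=8
After iteration 5: n=-2, q=9
After iteration 6: n=-3, q=10
After iteration 7: n=-4, q=11
After iteration 8: n=-5, q=12
n <= -5 now holds, so the loop exits after 8 iterations.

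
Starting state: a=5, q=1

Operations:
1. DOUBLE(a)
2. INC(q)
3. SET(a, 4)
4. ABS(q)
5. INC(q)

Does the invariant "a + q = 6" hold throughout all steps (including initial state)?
No, violated after step 1

The invariant is violated after step 1.

State at each step:
Initial: a=5, q=1
After step 1: a=10, q=1
After step 2: a=10, q=2
After step 3: a=4, q=2
After step 4: a=4, q=2
After step 5: a=4, q=3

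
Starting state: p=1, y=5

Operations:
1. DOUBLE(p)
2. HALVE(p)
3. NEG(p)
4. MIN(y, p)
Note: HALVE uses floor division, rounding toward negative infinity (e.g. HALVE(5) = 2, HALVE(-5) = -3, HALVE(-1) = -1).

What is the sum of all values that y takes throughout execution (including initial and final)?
19

Values of y at each step:
Initial: y = 5
After step 1: y = 5
After step 2: y = 5
After step 3: y = 5
After step 4: y = -1
Sum = 5 + 5 + 5 + 5 + -1 = 19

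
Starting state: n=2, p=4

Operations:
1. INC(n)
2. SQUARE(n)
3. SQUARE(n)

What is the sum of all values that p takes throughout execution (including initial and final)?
16

Values of p at each step:
Initial: p = 4
After step 1: p = 4
After step 2: p = 4
After step 3: p = 4
Sum = 4 + 4 + 4 + 4 = 16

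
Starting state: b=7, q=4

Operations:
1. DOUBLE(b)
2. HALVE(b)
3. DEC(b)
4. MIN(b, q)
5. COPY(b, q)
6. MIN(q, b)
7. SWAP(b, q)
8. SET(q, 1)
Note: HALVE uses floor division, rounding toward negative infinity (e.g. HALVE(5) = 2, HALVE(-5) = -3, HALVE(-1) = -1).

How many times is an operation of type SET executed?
1

Counting SET operations:
Step 8: SET(q, 1) ← SET
Total: 1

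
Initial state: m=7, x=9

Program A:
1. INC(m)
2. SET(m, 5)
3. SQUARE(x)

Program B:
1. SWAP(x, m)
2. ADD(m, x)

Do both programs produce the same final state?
No

Program A final state: m=5, x=81
Program B final state: m=16, x=7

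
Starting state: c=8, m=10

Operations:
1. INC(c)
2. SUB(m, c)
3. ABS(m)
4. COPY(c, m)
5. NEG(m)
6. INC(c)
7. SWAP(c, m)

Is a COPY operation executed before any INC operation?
No

First COPY: step 4
First INC: step 1
Since 4 > 1, INC comes first.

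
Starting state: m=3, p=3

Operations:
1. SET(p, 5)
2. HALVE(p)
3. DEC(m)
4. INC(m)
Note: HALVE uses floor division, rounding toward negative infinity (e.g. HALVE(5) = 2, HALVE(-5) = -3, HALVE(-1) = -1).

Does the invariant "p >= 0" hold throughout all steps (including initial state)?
Yes

The invariant holds at every step.

State at each step:
Initial: m=3, p=3
After step 1: m=3, p=5
After step 2: m=3, p=2
After step 3: m=2, p=2
After step 4: m=3, p=2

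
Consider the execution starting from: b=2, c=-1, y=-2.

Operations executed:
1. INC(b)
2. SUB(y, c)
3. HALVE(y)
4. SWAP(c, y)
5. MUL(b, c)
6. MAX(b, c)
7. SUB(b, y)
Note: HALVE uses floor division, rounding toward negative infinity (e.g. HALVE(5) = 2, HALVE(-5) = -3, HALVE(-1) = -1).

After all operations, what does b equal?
b = 0

Tracing execution:
Step 1: INC(b) → b = 3
Step 2: SUB(y, c) → b = 3
Step 3: HALVE(y) → b = 3
Step 4: SWAP(c, y) → b = 3
Step 5: MUL(b, c) → b = -3
Step 6: MAX(b, c) → b = -1
Step 7: SUB(b, y) → b = 0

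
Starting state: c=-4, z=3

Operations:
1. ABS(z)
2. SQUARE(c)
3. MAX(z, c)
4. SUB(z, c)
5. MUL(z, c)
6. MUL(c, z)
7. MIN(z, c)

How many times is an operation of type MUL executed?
2

Counting MUL operations:
Step 5: MUL(z, c) ← MUL
Step 6: MUL(c, z) ← MUL
Total: 2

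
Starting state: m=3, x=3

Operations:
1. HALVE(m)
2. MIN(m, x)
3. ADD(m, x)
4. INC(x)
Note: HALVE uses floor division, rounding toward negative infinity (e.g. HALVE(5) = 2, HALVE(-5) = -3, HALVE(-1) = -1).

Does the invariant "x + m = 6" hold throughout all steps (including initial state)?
No, violated after step 1

The invariant is violated after step 1.

State at each step:
Initial: m=3, x=3
After step 1: m=1, x=3
After step 2: m=1, x=3
After step 3: m=4, x=3
After step 4: m=4, x=4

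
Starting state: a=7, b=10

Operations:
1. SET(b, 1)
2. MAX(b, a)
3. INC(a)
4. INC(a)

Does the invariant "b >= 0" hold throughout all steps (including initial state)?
Yes

The invariant holds at every step.

State at each step:
Initial: a=7, b=10
After step 1: a=7, b=1
After step 2: a=7, b=7
After step 3: a=8, b=7
After step 4: a=9, b=7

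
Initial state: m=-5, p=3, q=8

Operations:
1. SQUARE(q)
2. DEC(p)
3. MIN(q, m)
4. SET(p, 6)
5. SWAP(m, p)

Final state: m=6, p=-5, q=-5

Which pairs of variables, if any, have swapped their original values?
None

Comparing initial and final values:
m: -5 → 6
q: 8 → -5
p: 3 → -5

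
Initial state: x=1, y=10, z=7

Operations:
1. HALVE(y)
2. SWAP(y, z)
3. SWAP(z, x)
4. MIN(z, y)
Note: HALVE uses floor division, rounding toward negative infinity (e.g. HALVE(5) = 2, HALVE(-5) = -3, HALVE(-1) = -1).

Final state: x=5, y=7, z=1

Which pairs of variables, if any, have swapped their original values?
None

Comparing initial and final values:
z: 7 → 1
y: 10 → 7
x: 1 → 5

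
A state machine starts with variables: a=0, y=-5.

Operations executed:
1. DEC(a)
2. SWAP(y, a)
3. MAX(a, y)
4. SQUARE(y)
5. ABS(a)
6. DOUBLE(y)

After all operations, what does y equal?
y = 2

Tracing execution:
Step 1: DEC(a) → y = -5
Step 2: SWAP(y, a) → y = -1
Step 3: MAX(a, y) → y = -1
Step 4: SQUARE(y) → y = 1
Step 5: ABS(a) → y = 1
Step 6: DOUBLE(y) → y = 2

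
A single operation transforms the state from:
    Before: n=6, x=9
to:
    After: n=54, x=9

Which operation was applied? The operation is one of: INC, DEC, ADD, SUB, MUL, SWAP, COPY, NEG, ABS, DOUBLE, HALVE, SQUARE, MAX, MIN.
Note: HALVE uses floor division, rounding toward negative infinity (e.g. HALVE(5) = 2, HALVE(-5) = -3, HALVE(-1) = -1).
MUL(n, x)

Analyzing the change:
Before: n=6, x=9
After: n=54, x=9
Variable n changed from 6 to 54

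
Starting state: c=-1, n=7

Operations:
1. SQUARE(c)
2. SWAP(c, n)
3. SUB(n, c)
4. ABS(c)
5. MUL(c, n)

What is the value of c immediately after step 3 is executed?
c = 7

Tracing c through execution:
Initial: c = -1
After step 1 (SQUARE(c)): c = 1
After step 2 (SWAP(c, n)): c = 7
After step 3 (SUB(n, c)): c = 7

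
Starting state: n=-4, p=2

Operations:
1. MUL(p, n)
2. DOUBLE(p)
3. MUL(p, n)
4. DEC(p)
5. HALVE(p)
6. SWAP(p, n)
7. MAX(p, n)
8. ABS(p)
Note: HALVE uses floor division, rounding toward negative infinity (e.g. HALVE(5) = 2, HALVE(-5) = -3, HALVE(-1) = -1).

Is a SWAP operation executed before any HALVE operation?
No

First SWAP: step 6
First HALVE: step 5
Since 6 > 5, HALVE comes first.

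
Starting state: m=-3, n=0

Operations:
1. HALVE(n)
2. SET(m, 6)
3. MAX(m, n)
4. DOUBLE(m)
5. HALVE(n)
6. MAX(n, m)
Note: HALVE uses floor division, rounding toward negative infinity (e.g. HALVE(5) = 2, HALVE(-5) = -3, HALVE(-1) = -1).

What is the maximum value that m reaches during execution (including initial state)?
12

Values of m at each step:
Initial: m = -3
After step 1: m = -3
After step 2: m = 6
After step 3: m = 6
After step 4: m = 12 ← maximum
After step 5: m = 12
After step 6: m = 12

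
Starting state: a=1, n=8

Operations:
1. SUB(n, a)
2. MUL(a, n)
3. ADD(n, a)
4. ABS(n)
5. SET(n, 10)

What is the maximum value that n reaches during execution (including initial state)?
14

Values of n at each step:
Initial: n = 8
After step 1: n = 7
After step 2: n = 7
After step 3: n = 14 ← maximum
After step 4: n = 14
After step 5: n = 10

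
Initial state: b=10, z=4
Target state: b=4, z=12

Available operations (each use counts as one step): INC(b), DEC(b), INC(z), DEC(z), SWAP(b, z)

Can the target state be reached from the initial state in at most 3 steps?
Yes

Path (3 steps): INC(b) → INC(b) → SWAP(b, z)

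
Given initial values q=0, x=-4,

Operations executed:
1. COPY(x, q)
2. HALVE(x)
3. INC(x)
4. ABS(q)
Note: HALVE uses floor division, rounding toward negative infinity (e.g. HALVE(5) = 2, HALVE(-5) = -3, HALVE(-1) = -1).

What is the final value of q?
q = 0

Tracing execution:
Step 1: COPY(x, q) → q = 0
Step 2: HALVE(x) → q = 0
Step 3: INC(x) → q = 0
Step 4: ABS(q) → q = 0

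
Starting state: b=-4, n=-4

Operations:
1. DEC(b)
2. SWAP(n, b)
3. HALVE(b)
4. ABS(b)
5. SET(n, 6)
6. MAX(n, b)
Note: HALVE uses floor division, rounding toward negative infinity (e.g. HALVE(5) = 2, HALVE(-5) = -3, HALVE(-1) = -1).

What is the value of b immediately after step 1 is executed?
b = -5

Tracing b through execution:
Initial: b = -4
After step 1 (DEC(b)): b = -5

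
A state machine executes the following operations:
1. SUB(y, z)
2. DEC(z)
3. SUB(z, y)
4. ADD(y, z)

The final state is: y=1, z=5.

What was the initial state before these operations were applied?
y=-2, z=2

Working backwards:
Final state: y=1, z=5
Before step 4 (ADD(y, z)): y=-4, z=5
Before step 3 (SUB(z, y)): y=-4, z=1
Before step 2 (DEC(z)): y=-4, z=2
Before step 1 (SUB(y, z)): y=-2, z=2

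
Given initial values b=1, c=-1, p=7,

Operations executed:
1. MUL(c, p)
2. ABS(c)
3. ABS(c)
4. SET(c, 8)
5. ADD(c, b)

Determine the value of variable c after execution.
c = 9

Tracing execution:
Step 1: MUL(c, p) → c = -7
Step 2: ABS(c) → c = 7
Step 3: ABS(c) → c = 7
Step 4: SET(c, 8) → c = 8
Step 5: ADD(c, b) → c = 9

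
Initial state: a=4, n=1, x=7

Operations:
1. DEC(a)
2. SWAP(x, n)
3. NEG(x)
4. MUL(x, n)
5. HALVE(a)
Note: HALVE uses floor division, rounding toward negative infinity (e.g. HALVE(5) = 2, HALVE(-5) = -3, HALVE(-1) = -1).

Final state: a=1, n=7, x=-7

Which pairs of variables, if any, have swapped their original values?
None

Comparing initial and final values:
n: 1 → 7
x: 7 → -7
a: 4 → 1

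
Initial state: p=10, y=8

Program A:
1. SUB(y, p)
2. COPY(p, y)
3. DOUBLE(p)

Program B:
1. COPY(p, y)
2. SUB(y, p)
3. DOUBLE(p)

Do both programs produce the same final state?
No

Program A final state: p=-4, y=-2
Program B final state: p=16, y=0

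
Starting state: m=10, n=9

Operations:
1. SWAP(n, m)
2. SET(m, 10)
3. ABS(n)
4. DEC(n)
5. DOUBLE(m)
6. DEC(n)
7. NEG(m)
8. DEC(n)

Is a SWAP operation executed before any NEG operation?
Yes

First SWAP: step 1
First NEG: step 7
Since 1 < 7, SWAP comes first.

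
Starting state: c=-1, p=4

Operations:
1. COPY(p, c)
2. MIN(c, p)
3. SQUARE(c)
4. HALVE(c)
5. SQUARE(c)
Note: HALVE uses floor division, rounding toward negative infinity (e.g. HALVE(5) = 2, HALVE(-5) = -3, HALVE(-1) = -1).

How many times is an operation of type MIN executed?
1

Counting MIN operations:
Step 2: MIN(c, p) ← MIN
Total: 1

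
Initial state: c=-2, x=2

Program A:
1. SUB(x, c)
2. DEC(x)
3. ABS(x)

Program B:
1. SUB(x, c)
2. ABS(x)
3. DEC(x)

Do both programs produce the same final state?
Yes

Program A final state: c=-2, x=3
Program B final state: c=-2, x=3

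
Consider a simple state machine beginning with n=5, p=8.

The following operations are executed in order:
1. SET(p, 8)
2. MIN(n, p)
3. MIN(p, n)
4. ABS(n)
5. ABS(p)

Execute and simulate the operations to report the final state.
{n: 5, p: 5}

Step-by-step execution:
Initial: n=5, p=8
After step 1 (SET(p, 8)): n=5, p=8
After step 2 (MIN(n, p)): n=5, p=8
After step 3 (MIN(p, n)): n=5, p=5
After step 4 (ABS(n)): n=5, p=5
After step 5 (ABS(p)): n=5, p=5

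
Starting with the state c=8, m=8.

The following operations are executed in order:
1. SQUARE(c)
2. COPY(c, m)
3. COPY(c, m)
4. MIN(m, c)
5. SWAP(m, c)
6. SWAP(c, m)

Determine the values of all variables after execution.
{c: 8, m: 8}

Step-by-step execution:
Initial: c=8, m=8
After step 1 (SQUARE(c)): c=64, m=8
After step 2 (COPY(c, m)): c=8, m=8
After step 3 (COPY(c, m)): c=8, m=8
After step 4 (MIN(m, c)): c=8, m=8
After step 5 (SWAP(m, c)): c=8, m=8
After step 6 (SWAP(c, m)): c=8, m=8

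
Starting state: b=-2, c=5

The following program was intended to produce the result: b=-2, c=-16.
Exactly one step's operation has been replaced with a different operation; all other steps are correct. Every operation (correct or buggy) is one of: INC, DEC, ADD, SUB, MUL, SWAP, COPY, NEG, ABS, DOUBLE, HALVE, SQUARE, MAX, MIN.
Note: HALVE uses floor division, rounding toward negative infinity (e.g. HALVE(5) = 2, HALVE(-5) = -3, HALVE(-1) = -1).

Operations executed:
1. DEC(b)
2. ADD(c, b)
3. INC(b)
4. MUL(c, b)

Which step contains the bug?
Step 2

Trace with buggy code:
Initial: b=-2, c=5
After step 1: b=-3, c=5
After step 2: b=-3, c=2
After step 3: b=-2, c=2
After step 4: b=-2, c=-4
Actual final b=-2, c=-4 ≠ expected b=-2, c=-16.
Step 2 is the only position where a single-operation replacement can produce the expected result.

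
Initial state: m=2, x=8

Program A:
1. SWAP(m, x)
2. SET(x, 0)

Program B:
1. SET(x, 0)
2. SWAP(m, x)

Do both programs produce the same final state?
No

Program A final state: m=8, x=0
Program B final state: m=0, x=2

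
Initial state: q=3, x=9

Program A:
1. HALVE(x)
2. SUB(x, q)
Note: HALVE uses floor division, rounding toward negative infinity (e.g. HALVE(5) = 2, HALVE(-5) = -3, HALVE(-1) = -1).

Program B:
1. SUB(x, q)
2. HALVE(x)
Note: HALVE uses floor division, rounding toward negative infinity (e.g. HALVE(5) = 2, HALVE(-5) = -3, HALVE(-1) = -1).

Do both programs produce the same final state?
No

Program A final state: q=3, x=1
Program B final state: q=3, x=3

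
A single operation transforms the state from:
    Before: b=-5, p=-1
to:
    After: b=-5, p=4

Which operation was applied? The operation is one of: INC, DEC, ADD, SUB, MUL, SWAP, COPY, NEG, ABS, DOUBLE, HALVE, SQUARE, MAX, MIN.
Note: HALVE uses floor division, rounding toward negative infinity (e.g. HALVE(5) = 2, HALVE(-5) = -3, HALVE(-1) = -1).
SUB(p, b)

Analyzing the change:
Before: b=-5, p=-1
After: b=-5, p=4
Variable p changed from -1 to 4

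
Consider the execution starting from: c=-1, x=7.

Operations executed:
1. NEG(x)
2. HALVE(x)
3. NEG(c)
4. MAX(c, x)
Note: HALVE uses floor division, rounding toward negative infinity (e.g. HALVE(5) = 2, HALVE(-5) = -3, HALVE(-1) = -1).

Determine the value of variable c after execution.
c = 1

Tracing execution:
Step 1: NEG(x) → c = -1
Step 2: HALVE(x) → c = -1
Step 3: NEG(c) → c = 1
Step 4: MAX(c, x) → c = 1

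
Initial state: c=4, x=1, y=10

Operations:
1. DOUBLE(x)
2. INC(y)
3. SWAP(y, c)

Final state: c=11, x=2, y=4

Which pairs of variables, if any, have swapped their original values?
None

Comparing initial and final values:
x: 1 → 2
c: 4 → 11
y: 10 → 4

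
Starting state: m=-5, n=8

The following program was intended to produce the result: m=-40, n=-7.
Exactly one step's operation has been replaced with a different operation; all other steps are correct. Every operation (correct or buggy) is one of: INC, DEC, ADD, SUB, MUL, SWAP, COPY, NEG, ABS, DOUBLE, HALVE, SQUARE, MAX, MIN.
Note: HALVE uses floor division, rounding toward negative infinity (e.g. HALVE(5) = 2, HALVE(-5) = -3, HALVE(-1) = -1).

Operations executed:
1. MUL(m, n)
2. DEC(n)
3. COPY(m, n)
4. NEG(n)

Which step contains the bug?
Step 3

Trace with buggy code:
Initial: m=-5, n=8
After step 1: m=-40, n=8
After step 2: m=-40, n=7
After step 3: m=7, n=7
After step 4: m=7, n=-7
Actual final m=7, n=-7 ≠ expected m=-40, n=-7.
Step 3 is the only position where a single-operation replacement can produce the expected result.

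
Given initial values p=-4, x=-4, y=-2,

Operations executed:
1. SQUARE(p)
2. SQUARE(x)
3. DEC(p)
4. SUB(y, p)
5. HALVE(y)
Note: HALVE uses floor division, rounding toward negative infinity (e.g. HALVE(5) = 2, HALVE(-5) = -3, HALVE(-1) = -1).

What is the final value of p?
p = 15

Tracing execution:
Step 1: SQUARE(p) → p = 16
Step 2: SQUARE(x) → p = 16
Step 3: DEC(p) → p = 15
Step 4: SUB(y, p) → p = 15
Step 5: HALVE(y) → p = 15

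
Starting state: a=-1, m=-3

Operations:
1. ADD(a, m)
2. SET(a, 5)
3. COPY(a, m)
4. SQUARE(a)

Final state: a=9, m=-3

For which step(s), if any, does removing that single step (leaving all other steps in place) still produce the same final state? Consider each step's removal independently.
Step(s) 1, 2

Testing removal of each single step:
Without step 1: final = a=9, m=-3 (same)
Without step 2: final = a=9, m=-3 (same)
Without step 3: final = a=25, m=-3 (different)
Without step 4: final = a=-3, m=-3 (different)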